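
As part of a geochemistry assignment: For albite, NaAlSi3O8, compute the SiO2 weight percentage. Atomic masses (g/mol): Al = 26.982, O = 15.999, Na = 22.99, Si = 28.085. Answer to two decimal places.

68.74 wt%

Molar mass of NaAlSi3O8 = 1·22.99 + 1·26.982 + 3·28.085 + 8·15.999 = 262.219 g/mol.
Each formula unit contains 3 Si, equivalent to 3/1 = 3.0000 mol SiO2.
M(SiO2) = 1×28.085 + 2×15.999 = 60.083 g/mol.
Mass of SiO2 per formula unit = 3.0000 × 60.083 = 180.249 g.
SiO2 wt% = 180.249 / 262.219 × 100 = 68.74%.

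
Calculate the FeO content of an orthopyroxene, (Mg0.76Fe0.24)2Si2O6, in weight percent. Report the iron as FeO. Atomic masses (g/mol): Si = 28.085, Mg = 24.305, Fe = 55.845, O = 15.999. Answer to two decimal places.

15.97 wt%

M((Mg0.76Fe0.24)2Si2O6) = 215.913 g/mol; M(FeO) = 71.844 g/mol.
Moles FeO per formula unit = 0.48 Fe ÷ 1 = 0.4800.
FeO fraction = (0.4800 × 71.844) / 215.913 = 34.485/215.913 = 0.1597.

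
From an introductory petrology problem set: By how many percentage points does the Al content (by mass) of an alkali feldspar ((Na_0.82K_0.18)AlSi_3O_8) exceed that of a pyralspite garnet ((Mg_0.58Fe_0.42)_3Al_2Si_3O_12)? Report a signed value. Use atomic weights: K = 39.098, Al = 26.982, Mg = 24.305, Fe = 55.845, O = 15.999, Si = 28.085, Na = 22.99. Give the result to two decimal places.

-2.01 percentage points

M((Na_0.82K_0.18)AlSi_3O_8) = 265.118 g/mol, so wt% Al = 26.982/265.118 × 100 = 10.18%.
M((Mg_0.58Fe_0.42)_3Al_2Si_3O_12) = 442.862 g/mol, so wt% Al = 53.964/442.862 × 100 = 12.19%.
10.18 − 12.19 = -2.01 pp.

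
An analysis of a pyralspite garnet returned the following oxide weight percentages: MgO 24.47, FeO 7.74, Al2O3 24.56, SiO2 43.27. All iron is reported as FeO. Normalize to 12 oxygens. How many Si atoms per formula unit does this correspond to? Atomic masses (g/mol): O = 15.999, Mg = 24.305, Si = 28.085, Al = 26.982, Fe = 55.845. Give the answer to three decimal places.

MgO (M=40.304): mol = 0.60714; Mg = 0.60714, O = 0.60714.
FeO (M=71.844): mol = 0.10773; Fe = 0.10773, O = 0.10773.
Al2O3 (M=101.961): mol = 0.24088; Al = 0.48176, O = 0.72264.
SiO2 (M=60.083): mol = 0.72017; Si = 0.72017, O = 1.44034.
ΣO = 2.87785; factor = 12/ΣO = 4.16978.
Si apfu = 0.72017 × 4.16978 = 3.003.

3.003 Si apfu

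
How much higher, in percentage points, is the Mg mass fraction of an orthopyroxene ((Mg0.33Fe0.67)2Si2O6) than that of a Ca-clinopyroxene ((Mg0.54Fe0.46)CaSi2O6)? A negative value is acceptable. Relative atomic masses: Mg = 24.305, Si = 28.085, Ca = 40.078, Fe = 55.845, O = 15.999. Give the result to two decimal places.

M((Mg0.33Fe0.67)2Si2O6) = 243.038 g/mol, so wt% Mg = 16.041/243.038 × 100 = 6.60%.
M((Mg0.54Fe0.46)CaSi2O6) = 231.055 g/mol, so wt% Mg = 13.125/231.055 × 100 = 5.68%.
6.60 − 5.68 = 0.92 pp.

0.92 percentage points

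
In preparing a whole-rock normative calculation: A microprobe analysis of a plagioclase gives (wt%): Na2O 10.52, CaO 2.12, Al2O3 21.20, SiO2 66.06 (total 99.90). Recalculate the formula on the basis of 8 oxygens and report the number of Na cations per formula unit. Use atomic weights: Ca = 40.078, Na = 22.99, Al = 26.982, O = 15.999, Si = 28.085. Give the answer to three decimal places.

0.896 Na apfu

Na2O: 10.52/61.979 = 0.16973 mol → 0.33946 mol Na, 0.16973 mol O.
CaO: 2.12/56.077 = 0.03781 mol → 0.03781 mol Ca, 0.03781 mol O.
Al2O3: 21.20/101.961 = 0.20792 mol → 0.41584 mol Al, 0.62376 mol O.
SiO2: 66.06/60.083 = 1.09948 mol → 1.09948 mol Si, 2.19896 mol O.
Total oxygen = 3.03026 mol. Normalization factor = 8/3.03026 = 2.64004.
Na per 8 O = 0.33946 × 2.64004 = 0.896.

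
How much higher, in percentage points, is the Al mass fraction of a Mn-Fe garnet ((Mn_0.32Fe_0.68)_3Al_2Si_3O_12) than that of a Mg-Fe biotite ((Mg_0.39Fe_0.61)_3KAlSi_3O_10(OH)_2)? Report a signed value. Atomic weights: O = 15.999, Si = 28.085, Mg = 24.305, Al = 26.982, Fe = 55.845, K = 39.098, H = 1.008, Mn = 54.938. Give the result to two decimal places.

Al in (Mn_0.32Fe_0.68)_3Al_2Si_3O_12: molar mass 496.871 g/mol; 2×26.982 = 53.964 g → 10.86 wt%.
Al in (Mg_0.39Fe_0.61)_3KAlSi_3O_10(OH)_2: molar mass 474.972 g/mol; 1×26.982 = 26.982 g → 5.68 wt%.
Difference = 10.86 − 5.68 = 5.18 percentage points.

5.18 percentage points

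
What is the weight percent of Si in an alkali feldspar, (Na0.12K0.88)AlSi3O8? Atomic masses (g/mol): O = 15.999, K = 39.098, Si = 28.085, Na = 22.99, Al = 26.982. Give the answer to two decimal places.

30.48 mass %

M((Na0.12K0.88)AlSi3O8) = 276.394 g/mol.
Si contributes 3 × 28.085 = 84.255 g per mole.
84.255/276.394 = 0.3048 → 30.48%.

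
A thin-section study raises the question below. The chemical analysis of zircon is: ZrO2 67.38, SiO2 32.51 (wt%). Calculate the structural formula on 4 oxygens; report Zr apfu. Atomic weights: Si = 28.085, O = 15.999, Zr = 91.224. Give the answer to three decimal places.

1.005 Zr apfu

67.38 wt% ZrO2 ÷ 123.222 g/mol = 0.54682 mol, giving 0.54682 Zr and 1.09364 O.
32.51 wt% SiO2 ÷ 60.083 g/mol = 0.54108 mol, giving 0.54108 Si and 1.08216 O.
Oxygen sums to 2.17580; scaling by 4/2.17580 = 1.83840 puts the formula on 4 O.
Zr: 0.54682 × 1.83840 = 1.005 atoms per formula unit.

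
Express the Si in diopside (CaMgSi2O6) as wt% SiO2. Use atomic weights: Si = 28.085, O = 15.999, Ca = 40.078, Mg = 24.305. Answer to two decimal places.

55.49 wt%

Formula mass = 216.547 g/mol.
2 Si → 2.0000 mol SiO2 per formula unit; M(SiO2) = 60.083, so SiO2 mass = 120.166 g.
120.166/216.547 × 100 = 55.49 wt%.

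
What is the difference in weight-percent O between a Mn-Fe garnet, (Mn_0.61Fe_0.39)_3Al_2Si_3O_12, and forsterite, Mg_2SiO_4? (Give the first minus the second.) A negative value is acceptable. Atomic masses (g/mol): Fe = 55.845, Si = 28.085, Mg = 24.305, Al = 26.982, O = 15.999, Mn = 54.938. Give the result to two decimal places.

First mineral: 191.988 g O in 496.082 g formula = 38.70 wt% O.
Second mineral: 63.996 g O in 140.691 g formula = 45.49 wt% O.
38.70% − 45.49% gives a difference of -6.79 percentage points.

-6.79 percentage points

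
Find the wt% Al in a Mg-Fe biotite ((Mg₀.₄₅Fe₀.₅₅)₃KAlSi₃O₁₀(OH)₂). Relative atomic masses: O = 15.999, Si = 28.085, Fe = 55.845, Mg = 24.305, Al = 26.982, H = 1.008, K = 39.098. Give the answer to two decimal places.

5.75 mass %

Molar mass of (Mg₀.₄₅Fe₀.₅₅)₃KAlSi₃O₁₀(OH)₂: 1.35*24.305 + 1.65*55.845 + 1*39.098 + 1*26.982 + 3*28.085 + 12*15.999 + 2*1.008 = 469.295 g/mol.
Mass of Al per formula unit: 1 × 26.982 = 26.982 g.
Weight fraction Al = 26.982 / 469.295 = 0.0575.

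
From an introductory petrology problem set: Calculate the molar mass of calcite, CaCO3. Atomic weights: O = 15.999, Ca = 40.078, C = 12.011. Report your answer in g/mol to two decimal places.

100.09 g/mol

The formula mass is the sum 1*40.078 + 1*12.011 + 3*15.999.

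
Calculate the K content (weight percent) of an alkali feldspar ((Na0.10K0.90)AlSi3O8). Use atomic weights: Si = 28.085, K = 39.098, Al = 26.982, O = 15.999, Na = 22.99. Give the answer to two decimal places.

12.72 weight percent

Formula mass = 0.10×22.99 + 0.90×39.098 + 1×26.982 + 3×28.085 + 8×15.999 = 276.716 g/mol, of which 35.188 g is K.
So K makes up 35.188/276.716 = 0.1272 of the mass, i.e. 12.72%.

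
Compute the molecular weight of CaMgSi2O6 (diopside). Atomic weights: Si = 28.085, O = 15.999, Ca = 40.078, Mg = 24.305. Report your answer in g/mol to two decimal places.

Ca: 1 × 40.078 = 40.0780
Mg: 1 × 24.305 = 24.3050
Si: 2 × 28.085 = 56.1700
O: 6 × 15.999 = 95.9940
Summing the contributions gives the formula mass.

216.55 g/mol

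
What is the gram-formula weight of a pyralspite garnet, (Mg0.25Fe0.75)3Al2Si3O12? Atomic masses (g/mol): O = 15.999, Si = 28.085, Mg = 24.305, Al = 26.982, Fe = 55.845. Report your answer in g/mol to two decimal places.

474.09 g/mol

The formula mass is the sum 0.75*24.305 + 2.25*55.845 + 2*26.982 + 3*28.085 + 12*15.999.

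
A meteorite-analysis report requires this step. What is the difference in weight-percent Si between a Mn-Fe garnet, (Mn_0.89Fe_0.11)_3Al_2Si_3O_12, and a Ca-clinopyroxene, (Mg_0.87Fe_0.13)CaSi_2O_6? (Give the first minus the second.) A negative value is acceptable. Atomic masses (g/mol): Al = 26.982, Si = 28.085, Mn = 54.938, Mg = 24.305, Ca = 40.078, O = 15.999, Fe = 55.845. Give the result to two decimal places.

M((Mn_0.89Fe_0.11)_3Al_2Si_3O_12) = 495.320 g/mol, so wt% Si = 84.255/495.320 × 100 = 17.01%.
M((Mg_0.87Fe_0.13)CaSi_2O_6) = 220.647 g/mol, so wt% Si = 56.170/220.647 × 100 = 25.46%.
17.01 − 25.46 = -8.45 pp.

-8.45 percentage points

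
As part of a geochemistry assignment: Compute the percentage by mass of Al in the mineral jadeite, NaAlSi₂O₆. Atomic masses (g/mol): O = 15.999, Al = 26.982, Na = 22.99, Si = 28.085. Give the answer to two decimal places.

Formula mass = 1×22.99 + 1×26.982 + 2×28.085 + 6×15.999 = 202.136 g/mol, of which 26.982 g is Al.
So Al makes up 26.982/202.136 = 0.1335 of the mass, i.e. 13.35%.

13.35 mass %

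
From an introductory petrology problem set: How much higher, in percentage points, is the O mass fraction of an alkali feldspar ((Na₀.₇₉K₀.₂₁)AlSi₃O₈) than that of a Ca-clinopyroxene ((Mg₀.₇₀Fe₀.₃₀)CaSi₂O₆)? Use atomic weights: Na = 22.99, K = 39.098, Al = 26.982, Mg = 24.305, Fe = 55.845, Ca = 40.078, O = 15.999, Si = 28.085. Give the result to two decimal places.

5.72 percentage points

M((Na₀.₇₉K₀.₂₁)AlSi₃O₈) = 265.602 g/mol, so wt% O = 127.992/265.602 × 100 = 48.19%.
M((Mg₀.₇₀Fe₀.₃₀)CaSi₂O₆) = 226.009 g/mol, so wt% O = 95.994/226.009 × 100 = 42.47%.
48.19 − 42.47 = 5.72 pp.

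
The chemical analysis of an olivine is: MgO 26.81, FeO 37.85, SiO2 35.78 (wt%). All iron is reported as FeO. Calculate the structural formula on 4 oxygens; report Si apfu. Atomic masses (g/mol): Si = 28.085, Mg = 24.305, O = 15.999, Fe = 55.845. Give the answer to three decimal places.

1.000 Si apfu

26.81 wt% MgO ÷ 40.304 g/mol = 0.66519 mol, giving 0.66519 Mg and 0.66519 O.
37.85 wt% FeO ÷ 71.844 g/mol = 0.52684 mol, giving 0.52684 Fe and 0.52684 O.
35.78 wt% SiO2 ÷ 60.083 g/mol = 0.59551 mol, giving 0.59551 Si and 1.19102 O.
Oxygen sums to 2.38305; scaling by 4/2.38305 = 1.67852 puts the formula on 4 O.
Si: 0.59551 × 1.67852 = 1.000 atoms per formula unit.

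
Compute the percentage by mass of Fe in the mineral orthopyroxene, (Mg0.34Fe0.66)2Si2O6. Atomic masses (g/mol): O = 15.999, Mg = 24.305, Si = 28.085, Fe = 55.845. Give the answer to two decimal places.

Formula mass = 0.68·24.305 + 1.32·55.845 + 2·28.085 + 6·15.999 = 242.407 g/mol, of which 73.715 g is Fe.
So Fe makes up 73.715/242.407 = 0.3041 of the mass, i.e. 30.41%.

30.41 wt%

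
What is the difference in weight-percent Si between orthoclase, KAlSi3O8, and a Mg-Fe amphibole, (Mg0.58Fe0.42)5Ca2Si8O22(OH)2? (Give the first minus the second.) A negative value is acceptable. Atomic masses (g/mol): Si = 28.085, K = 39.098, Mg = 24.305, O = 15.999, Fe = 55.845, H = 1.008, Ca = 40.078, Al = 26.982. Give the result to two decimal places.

First mineral: 84.255 g Si in 278.327 g formula = 30.27 wt% Si.
Second mineral: 224.680 g Si in 878.587 g formula = 25.57 wt% Si.
30.27% − 25.57% gives a difference of 4.70 percentage points.

4.70 percentage points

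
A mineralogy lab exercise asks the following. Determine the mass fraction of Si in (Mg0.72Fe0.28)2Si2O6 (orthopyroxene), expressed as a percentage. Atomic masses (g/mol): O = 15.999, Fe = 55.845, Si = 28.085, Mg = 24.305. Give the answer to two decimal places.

Formula mass = 1.44×24.305 + 0.56×55.845 + 2×28.085 + 6×15.999 = 218.436 g/mol, of which 56.170 g is Si.
So Si makes up 56.170/218.436 = 0.2571 of the mass, i.e. 25.71%.

25.71 wt%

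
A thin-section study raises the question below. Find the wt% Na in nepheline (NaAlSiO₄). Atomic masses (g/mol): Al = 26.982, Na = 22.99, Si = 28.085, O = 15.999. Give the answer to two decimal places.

Molar mass of NaAlSiO₄: 1×22.99 + 1×26.982 + 1×28.085 + 4×15.999 = 142.053 g/mol.
Mass of Na per formula unit: 1 × 22.99 = 22.990 g.
Weight fraction Na = 22.990 / 142.053 = 0.1618.

16.18 weight percent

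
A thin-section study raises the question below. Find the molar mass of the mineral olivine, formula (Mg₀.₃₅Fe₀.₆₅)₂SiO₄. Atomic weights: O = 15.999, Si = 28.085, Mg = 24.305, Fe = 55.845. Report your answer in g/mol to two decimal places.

181.69 g/mol

Mg: 0.70 × 24.305 = 17.0135
Fe: 1.30 × 55.845 = 72.5985
Si: 1 × 28.085 = 28.0850
O: 4 × 15.999 = 63.9960
Summing the contributions gives the formula mass.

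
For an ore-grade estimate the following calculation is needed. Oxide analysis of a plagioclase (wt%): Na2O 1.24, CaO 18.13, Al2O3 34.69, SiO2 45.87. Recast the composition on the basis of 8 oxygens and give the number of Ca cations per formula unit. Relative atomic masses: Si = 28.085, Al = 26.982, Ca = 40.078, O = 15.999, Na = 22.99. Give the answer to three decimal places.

Na2O: 1.24/61.979 = 0.02001 mol → 0.04002 mol Na, 0.02001 mol O.
CaO: 18.13/56.077 = 0.32331 mol → 0.32331 mol Ca, 0.32331 mol O.
Al2O3: 34.69/101.961 = 0.34023 mol → 0.68046 mol Al, 1.02069 mol O.
SiO2: 45.87/60.083 = 0.76344 mol → 0.76344 mol Si, 1.52688 mol O.
Total oxygen = 2.89089 mol. Normalization factor = 8/2.89089 = 2.76731.
Ca per 8 O = 0.32331 × 2.76731 = 0.895.

0.895 Ca apfu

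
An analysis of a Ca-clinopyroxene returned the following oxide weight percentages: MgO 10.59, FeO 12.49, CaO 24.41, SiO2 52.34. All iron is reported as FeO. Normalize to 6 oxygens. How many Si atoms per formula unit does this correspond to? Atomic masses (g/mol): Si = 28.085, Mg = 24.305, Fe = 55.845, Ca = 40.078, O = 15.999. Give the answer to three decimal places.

MgO (M=40.304): mol = 0.26275; Mg = 0.26275, O = 0.26275.
FeO (M=71.844): mol = 0.17385; Fe = 0.17385, O = 0.17385.
CaO (M=56.077): mol = 0.43529; Ca = 0.43529, O = 0.43529.
SiO2 (M=60.083): mol = 0.87113; Si = 0.87113, O = 1.74226.
ΣO = 2.61415; factor = 6/ΣO = 2.29520.
Si apfu = 0.87113 × 2.29520 = 1.999.

1.999 Si apfu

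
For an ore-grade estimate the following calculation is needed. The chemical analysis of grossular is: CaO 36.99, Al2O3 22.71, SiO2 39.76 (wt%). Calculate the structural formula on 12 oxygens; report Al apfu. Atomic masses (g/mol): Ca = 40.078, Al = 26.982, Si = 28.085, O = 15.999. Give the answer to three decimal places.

CaO (M=56.077): mol = 0.65963; Ca = 0.65963, O = 0.65963.
Al2O3 (M=101.961): mol = 0.22273; Al = 0.44546, O = 0.66819.
SiO2 (M=60.083): mol = 0.66175; Si = 0.66175, O = 1.32350.
ΣO = 2.65132; factor = 12/ΣO = 4.52605.
Al apfu = 0.44546 × 4.52605 = 2.016.

2.016 Al apfu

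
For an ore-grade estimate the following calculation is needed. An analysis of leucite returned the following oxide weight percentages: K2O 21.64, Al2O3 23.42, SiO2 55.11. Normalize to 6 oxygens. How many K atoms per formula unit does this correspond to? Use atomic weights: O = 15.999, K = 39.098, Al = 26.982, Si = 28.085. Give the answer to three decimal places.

K2O: 21.64/94.195 = 0.22974 mol → 0.45948 mol K, 0.22974 mol O.
Al2O3: 23.42/101.961 = 0.22970 mol → 0.45940 mol Al, 0.68910 mol O.
SiO2: 55.11/60.083 = 0.91723 mol → 0.91723 mol Si, 1.83446 mol O.
Total oxygen = 2.75330 mol. Normalization factor = 6/2.75330 = 2.17920.
K per 6 O = 0.45948 × 2.17920 = 1.001.

1.001 K apfu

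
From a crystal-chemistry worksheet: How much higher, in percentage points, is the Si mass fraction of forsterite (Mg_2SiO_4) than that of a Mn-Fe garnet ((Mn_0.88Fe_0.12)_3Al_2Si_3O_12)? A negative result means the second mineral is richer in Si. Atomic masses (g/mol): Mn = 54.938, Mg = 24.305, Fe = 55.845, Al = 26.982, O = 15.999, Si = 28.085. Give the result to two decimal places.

M(Mg_2SiO_4) = 140.691 g/mol, so wt% Si = 28.085/140.691 × 100 = 19.96%.
M((Mn_0.88Fe_0.12)_3Al_2Si_3O_12) = 495.348 g/mol, so wt% Si = 84.255/495.348 × 100 = 17.01%.
19.96 − 17.01 = 2.95 pp.

2.95 percentage points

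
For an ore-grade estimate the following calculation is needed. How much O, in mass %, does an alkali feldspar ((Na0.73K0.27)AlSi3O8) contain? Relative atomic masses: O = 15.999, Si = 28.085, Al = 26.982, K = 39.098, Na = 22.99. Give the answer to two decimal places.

48.01 mass %

Molar mass of (Na0.73K0.27)AlSi3O8: 0.73*22.99 + 0.27*39.098 + 1*26.982 + 3*28.085 + 8*15.999 = 266.568 g/mol.
Mass of O per formula unit: 8 × 15.999 = 127.992 g.
Weight fraction O = 127.992 / 266.568 = 0.4801.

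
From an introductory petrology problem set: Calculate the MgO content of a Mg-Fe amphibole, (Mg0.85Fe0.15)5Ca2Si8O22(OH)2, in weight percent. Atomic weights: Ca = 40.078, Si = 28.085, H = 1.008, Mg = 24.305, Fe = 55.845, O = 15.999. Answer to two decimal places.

20.49 wt%

Formula mass = 836.008 g/mol.
4.25 Mg → 4.2500 mol MgO per formula unit; M(MgO) = 40.304, so MgO mass = 171.292 g.
171.292/836.008 × 100 = 20.49 wt%.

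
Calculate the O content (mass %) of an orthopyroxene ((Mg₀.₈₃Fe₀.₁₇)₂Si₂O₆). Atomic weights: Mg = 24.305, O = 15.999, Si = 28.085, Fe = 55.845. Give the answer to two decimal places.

M((Mg₀.₈₃Fe₀.₁₇)₂Si₂O₆) = 211.498 g/mol.
O contributes 6 × 15.999 = 95.994 g per mole.
95.994/211.498 = 0.4539 → 45.39%.

45.39 mass %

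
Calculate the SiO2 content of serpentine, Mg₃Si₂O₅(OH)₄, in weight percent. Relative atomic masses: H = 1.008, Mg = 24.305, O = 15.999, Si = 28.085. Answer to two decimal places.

M(Mg₃Si₂O₅(OH)₄) = 277.108 g/mol; M(SiO2) = 60.083 g/mol.
Moles SiO2 per formula unit = 2 Si ÷ 1 = 2.0000.
SiO2 fraction = (2.0000 × 60.083) / 277.108 = 120.166/277.108 = 0.4336.

43.36 wt%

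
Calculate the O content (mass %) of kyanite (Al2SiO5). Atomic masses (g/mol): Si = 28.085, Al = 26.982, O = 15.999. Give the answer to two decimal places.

Formula mass = 2×26.982 + 1×28.085 + 5×15.999 = 162.044 g/mol, of which 79.995 g is O.
So O makes up 79.995/162.044 = 0.4937 of the mass, i.e. 49.37%.

49.37 mass %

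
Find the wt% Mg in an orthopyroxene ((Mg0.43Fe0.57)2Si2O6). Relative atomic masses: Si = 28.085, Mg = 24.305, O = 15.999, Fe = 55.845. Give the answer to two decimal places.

8.83 wt%

Formula mass = 0.86×24.305 + 1.14×55.845 + 2×28.085 + 6×15.999 = 236.730 g/mol, of which 20.902 g is Mg.
So Mg makes up 20.902/236.730 = 0.0883 of the mass, i.e. 8.83%.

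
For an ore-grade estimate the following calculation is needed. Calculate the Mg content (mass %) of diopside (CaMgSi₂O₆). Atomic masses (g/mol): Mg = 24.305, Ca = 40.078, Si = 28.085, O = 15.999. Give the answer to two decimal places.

11.22 mass %

Formula mass = 1*40.078 + 1*24.305 + 2*28.085 + 6*15.999 = 216.547 g/mol, of which 24.305 g is Mg.
So Mg makes up 24.305/216.547 = 0.1122 of the mass, i.e. 11.22%.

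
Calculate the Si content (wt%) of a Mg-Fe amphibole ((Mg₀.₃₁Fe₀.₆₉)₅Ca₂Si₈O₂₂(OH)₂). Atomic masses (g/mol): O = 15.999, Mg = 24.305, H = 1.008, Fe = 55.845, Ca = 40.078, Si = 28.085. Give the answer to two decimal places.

24.39 wt%

M((Mg₀.₃₁Fe₀.₆₉)₅Ca₂Si₈O₂₂(OH)₂) = 921.166 g/mol.
Si contributes 8 × 28.085 = 224.680 g per mole.
224.680/921.166 = 0.2439 → 24.39%.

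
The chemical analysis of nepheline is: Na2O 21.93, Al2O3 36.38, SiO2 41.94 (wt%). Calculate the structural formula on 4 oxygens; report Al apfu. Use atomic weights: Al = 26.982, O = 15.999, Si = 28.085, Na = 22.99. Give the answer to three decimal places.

1.012 Al apfu

Na2O (M=61.979): mol = 0.35383; Na = 0.70766, O = 0.35383.
Al2O3 (M=101.961): mol = 0.35680; Al = 0.71360, O = 1.07040.
SiO2 (M=60.083): mol = 0.69803; Si = 0.69803, O = 1.39606.
ΣO = 2.82029; factor = 4/ΣO = 1.41829.
Al apfu = 0.71360 × 1.41829 = 1.012.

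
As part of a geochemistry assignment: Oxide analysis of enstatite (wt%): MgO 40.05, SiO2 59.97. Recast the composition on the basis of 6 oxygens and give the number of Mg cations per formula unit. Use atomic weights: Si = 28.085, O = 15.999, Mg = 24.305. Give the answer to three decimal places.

1.994 Mg apfu

MgO (M=40.304): mol = 0.99370; Mg = 0.99370, O = 0.99370.
SiO2 (M=60.083): mol = 0.99812; Si = 0.99812, O = 1.99624.
ΣO = 2.98994; factor = 6/ΣO = 2.00673.
Mg apfu = 0.99370 × 2.00673 = 1.994.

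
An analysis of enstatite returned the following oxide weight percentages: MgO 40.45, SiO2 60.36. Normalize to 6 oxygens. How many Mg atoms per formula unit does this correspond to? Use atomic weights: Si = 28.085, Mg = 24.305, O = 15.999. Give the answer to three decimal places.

MgO (M=40.304): mol = 1.00362; Mg = 1.00362, O = 1.00362.
SiO2 (M=60.083): mol = 1.00461; Si = 1.00461, O = 2.00922.
ΣO = 3.01284; factor = 6/ΣO = 1.99148.
Mg apfu = 1.00362 × 1.99148 = 1.999.

1.999 Mg apfu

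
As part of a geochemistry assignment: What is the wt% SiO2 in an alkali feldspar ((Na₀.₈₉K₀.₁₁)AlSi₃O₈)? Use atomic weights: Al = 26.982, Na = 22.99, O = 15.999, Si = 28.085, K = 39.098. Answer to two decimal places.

68.28 wt%

M((Na₀.₈₉K₀.₁₁)AlSi₃O₈) = 263.991 g/mol; M(SiO2) = 60.083 g/mol.
Moles SiO2 per formula unit = 3 Si ÷ 1 = 3.0000.
SiO2 fraction = (3.0000 × 60.083) / 263.991 = 180.249/263.991 = 0.6828.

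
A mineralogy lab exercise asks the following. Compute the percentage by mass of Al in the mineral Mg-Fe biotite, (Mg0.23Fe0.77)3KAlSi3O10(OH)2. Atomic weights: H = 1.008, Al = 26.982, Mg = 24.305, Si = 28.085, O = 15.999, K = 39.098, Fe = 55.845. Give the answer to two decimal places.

5.51 mass %

M((Mg0.23Fe0.77)3KAlSi3O10(OH)2) = 490.111 g/mol.
Al contributes 1 × 26.982 = 26.982 g per mole.
26.982/490.111 = 0.0551 → 5.51%.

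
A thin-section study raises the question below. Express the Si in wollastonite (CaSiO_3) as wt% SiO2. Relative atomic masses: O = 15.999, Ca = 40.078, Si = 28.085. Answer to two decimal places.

Molar mass of CaSiO_3 = 1×40.078 + 1×28.085 + 3×15.999 = 116.160 g/mol.
Each formula unit contains 1 Si, equivalent to 1/1 = 1.0000 mol SiO2.
M(SiO2) = 1×28.085 + 2×15.999 = 60.083 g/mol.
Mass of SiO2 per formula unit = 1.0000 × 60.083 = 60.083 g.
SiO2 wt% = 60.083 / 116.160 × 100 = 51.72%.

51.72 wt%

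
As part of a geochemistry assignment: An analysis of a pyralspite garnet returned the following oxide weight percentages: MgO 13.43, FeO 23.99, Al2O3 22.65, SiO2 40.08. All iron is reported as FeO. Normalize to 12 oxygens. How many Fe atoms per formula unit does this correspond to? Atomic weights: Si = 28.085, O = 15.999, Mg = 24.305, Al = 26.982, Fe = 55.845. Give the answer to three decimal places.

MgO (M=40.304): mol = 0.33322; Mg = 0.33322, O = 0.33322.
FeO (M=71.844): mol = 0.33392; Fe = 0.33392, O = 0.33392.
Al2O3 (M=101.961): mol = 0.22214; Al = 0.44428, O = 0.66642.
SiO2 (M=60.083): mol = 0.66708; Si = 0.66708, O = 1.33416.
ΣO = 2.66772; factor = 12/ΣO = 4.49822.
Fe apfu = 0.33392 × 4.49822 = 1.502.

1.502 Fe apfu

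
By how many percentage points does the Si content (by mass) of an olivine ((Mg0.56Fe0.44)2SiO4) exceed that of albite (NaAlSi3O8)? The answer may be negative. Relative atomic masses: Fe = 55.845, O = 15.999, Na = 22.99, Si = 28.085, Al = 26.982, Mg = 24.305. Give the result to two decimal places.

-15.46 percentage points

First mineral: 28.085 g Si in 168.446 g formula = 16.67 wt% Si.
Second mineral: 84.255 g Si in 262.219 g formula = 32.13 wt% Si.
16.67% − 32.13% gives a difference of -15.46 percentage points.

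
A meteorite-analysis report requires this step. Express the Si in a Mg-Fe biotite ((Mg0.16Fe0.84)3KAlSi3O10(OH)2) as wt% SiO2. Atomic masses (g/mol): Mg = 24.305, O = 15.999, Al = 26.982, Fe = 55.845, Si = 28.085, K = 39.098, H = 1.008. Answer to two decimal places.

36.29 wt%

Molar mass of (Mg0.16Fe0.84)3KAlSi3O10(OH)2 = 0.48×24.305 + 2.52×55.845 + 1×39.098 + 1×26.982 + 3×28.085 + 12×15.999 + 2×1.008 = 496.735 g/mol.
Each formula unit contains 3 Si, equivalent to 3/1 = 3.0000 mol SiO2.
M(SiO2) = 1×28.085 + 2×15.999 = 60.083 g/mol.
Mass of SiO2 per formula unit = 3.0000 × 60.083 = 180.249 g.
SiO2 wt% = 180.249 / 496.735 × 100 = 36.29%.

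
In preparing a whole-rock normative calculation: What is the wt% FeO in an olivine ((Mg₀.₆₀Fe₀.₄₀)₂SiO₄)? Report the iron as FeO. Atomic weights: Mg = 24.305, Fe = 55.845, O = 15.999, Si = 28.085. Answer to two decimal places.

34.64 wt%

Molar mass of (Mg₀.₆₀Fe₀.₄₀)₂SiO₄ = 1.20×24.305 + 0.80×55.845 + 1×28.085 + 4×15.999 = 165.923 g/mol.
Each formula unit contains 0.80 Fe, equivalent to 0.80/1 = 0.8000 mol FeO.
M(FeO) = 1×55.845 + 1×15.999 = 71.844 g/mol.
Mass of FeO per formula unit = 0.8000 × 71.844 = 57.475 g.
FeO wt% = 57.475 / 165.923 × 100 = 34.64%.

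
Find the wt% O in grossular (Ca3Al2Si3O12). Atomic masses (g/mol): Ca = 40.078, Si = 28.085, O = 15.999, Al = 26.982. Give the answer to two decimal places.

42.62 mass %

Formula mass = 3*40.078 + 2*26.982 + 3*28.085 + 12*15.999 = 450.441 g/mol, of which 191.988 g is O.
So O makes up 191.988/450.441 = 0.4262 of the mass, i.e. 42.62%.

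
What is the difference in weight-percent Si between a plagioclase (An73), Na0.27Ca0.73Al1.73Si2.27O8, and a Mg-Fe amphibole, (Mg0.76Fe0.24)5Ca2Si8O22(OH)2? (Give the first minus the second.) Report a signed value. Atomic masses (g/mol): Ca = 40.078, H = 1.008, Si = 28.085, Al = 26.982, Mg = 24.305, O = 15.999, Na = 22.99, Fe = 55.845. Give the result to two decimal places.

M(Na0.27Ca0.73Al1.73Si2.27O8) = 273.888 g/mol, so wt% Si = 63.753/273.888 × 100 = 23.28%.
M((Mg0.76Fe0.24)5Ca2Si8O22(OH)2) = 850.201 g/mol, so wt% Si = 224.680/850.201 × 100 = 26.43%.
23.28 − 26.43 = -3.15 pp.

-3.15 percentage points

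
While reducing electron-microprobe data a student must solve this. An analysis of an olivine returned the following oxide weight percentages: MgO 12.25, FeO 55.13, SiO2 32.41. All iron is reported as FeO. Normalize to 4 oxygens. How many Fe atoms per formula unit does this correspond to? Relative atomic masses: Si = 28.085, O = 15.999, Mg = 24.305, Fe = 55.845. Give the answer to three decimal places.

1.428 Fe apfu

12.25 wt% MgO ÷ 40.304 g/mol = 0.30394 mol, giving 0.30394 Mg and 0.30394 O.
55.13 wt% FeO ÷ 71.844 g/mol = 0.76736 mol, giving 0.76736 Fe and 0.76736 O.
32.41 wt% SiO2 ÷ 60.083 g/mol = 0.53942 mol, giving 0.53942 Si and 1.07884 O.
Oxygen sums to 2.15014; scaling by 4/2.15014 = 1.86034 puts the formula on 4 O.
Fe: 0.76736 × 1.86034 = 1.428 atoms per formula unit.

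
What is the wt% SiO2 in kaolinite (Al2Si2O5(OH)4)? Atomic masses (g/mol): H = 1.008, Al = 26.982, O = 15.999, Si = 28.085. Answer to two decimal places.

46.55 wt%

Formula mass = 258.157 g/mol.
2 Si → 2.0000 mol SiO2 per formula unit; M(SiO2) = 60.083, so SiO2 mass = 120.166 g.
120.166/258.157 × 100 = 46.55 wt%.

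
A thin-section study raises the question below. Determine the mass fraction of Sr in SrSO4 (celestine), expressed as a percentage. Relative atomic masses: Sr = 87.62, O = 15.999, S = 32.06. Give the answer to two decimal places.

M(SrSO4) = 183.676 g/mol.
Sr contributes 1 × 87.62 = 87.620 g per mole.
87.620/183.676 = 0.4770 → 47.70%.

47.70 wt%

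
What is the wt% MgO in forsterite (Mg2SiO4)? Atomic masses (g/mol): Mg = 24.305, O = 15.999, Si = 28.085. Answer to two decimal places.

M(Mg2SiO4) = 140.691 g/mol; M(MgO) = 40.304 g/mol.
Moles MgO per formula unit = 2 Mg ÷ 1 = 2.0000.
MgO fraction = (2.0000 × 40.304) / 140.691 = 80.608/140.691 = 0.5729.

57.29 wt%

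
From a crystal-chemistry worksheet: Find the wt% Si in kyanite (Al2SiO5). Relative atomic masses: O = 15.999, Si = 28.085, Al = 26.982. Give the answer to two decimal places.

M(Al2SiO5) = 162.044 g/mol.
Si contributes 1 × 28.085 = 28.085 g per mole.
28.085/162.044 = 0.1733 → 17.33%.

17.33 weight percent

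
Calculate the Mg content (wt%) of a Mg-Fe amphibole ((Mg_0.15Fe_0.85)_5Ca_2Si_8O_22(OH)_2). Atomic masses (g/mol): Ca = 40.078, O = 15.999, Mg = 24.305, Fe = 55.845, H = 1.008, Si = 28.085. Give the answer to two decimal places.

Formula mass = 0.75*24.305 + 4.25*55.845 + 2*40.078 + 8*28.085 + 24*15.999 + 2*1.008 = 946.398 g/mol, of which 18.229 g is Mg.
So Mg makes up 18.229/946.398 = 0.0193 of the mass, i.e. 1.93%.

1.93 wt%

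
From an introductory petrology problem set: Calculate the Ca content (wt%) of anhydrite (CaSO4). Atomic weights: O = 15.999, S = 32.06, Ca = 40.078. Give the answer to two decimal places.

29.44 wt%

Molar mass of CaSO4: 1*40.078 + 1*32.06 + 4*15.999 = 136.134 g/mol.
Mass of Ca per formula unit: 1 × 40.078 = 40.078 g.
Weight fraction Ca = 40.078 / 136.134 = 0.2944.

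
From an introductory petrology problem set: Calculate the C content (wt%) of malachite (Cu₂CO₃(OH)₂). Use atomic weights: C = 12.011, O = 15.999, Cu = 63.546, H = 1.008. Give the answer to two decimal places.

5.43 wt%

Molar mass of Cu₂CO₃(OH)₂: 2·63.546 + 1·12.011 + 5·15.999 + 2·1.008 = 221.114 g/mol.
Mass of C per formula unit: 1 × 12.011 = 12.011 g.
Weight fraction C = 12.011 / 221.114 = 0.0543.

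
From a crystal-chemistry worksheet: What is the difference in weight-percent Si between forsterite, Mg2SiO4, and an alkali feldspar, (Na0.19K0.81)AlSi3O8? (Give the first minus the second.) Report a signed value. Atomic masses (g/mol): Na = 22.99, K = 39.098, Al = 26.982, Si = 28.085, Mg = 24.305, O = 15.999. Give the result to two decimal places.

-10.65 percentage points

First mineral: 28.085 g Si in 140.691 g formula = 19.96 wt% Si.
Second mineral: 84.255 g Si in 275.266 g formula = 30.61 wt% Si.
19.96% − 30.61% gives a difference of -10.65 percentage points.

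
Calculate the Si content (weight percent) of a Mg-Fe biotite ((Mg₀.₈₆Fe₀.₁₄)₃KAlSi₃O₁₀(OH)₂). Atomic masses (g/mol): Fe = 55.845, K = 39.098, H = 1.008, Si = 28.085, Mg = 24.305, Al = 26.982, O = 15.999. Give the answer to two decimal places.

M((Mg₀.₈₆Fe₀.₁₄)₃KAlSi₃O₁₀(OH)₂) = 430.501 g/mol.
Si contributes 3 × 28.085 = 84.255 g per mole.
84.255/430.501 = 0.1957 → 19.57%.

19.57 weight percent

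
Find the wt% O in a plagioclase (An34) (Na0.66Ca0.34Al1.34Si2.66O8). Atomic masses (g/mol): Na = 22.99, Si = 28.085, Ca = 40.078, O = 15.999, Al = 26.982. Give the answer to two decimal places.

Molar mass of Na0.66Ca0.34Al1.34Si2.66O8: 0.66·22.99 + 0.34·40.078 + 1.34·26.982 + 2.66·28.085 + 8·15.999 = 267.654 g/mol.
Mass of O per formula unit: 8 × 15.999 = 127.992 g.
Weight fraction O = 127.992 / 267.654 = 0.4782.

47.82 weight percent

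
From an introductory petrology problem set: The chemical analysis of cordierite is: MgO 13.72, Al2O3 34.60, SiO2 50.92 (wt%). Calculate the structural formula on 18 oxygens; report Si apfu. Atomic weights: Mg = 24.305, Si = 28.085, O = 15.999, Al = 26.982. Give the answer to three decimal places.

MgO: 13.72/40.304 = 0.34041 mol → 0.34041 mol Mg, 0.34041 mol O.
Al2O3: 34.60/101.961 = 0.33935 mol → 0.67870 mol Al, 1.01805 mol O.
SiO2: 50.92/60.083 = 0.84749 mol → 0.84749 mol Si, 1.69498 mol O.
Total oxygen = 3.05344 mol. Normalization factor = 18/3.05344 = 5.89499.
Si per 18 O = 0.84749 × 5.89499 = 4.996.

4.996 Si apfu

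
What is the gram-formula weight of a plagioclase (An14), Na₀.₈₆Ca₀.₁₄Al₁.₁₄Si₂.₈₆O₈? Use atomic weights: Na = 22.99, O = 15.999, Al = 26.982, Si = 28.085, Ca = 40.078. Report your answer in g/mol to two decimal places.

264.46 g/mol

M = 0.86·22.99 + 0.14·40.078 + 1.14·26.982 + 2.86·28.085 + 8·15.999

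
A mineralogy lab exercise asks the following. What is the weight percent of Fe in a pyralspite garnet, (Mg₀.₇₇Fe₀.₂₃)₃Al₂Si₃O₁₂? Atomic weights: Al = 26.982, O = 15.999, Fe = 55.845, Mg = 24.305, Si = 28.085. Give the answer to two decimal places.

9.07 weight percent

Formula mass = 2.31×24.305 + 0.69×55.845 + 2×26.982 + 3×28.085 + 12×15.999 = 424.885 g/mol, of which 38.533 g is Fe.
So Fe makes up 38.533/424.885 = 0.0907 of the mass, i.e. 9.07%.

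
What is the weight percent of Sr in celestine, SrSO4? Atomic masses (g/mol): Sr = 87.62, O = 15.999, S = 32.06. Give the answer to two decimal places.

Molar mass of SrSO4: 1×87.62 + 1×32.06 + 4×15.999 = 183.676 g/mol.
Mass of Sr per formula unit: 1 × 87.62 = 87.620 g.
Weight fraction Sr = 87.620 / 183.676 = 0.4770.

47.70 weight percent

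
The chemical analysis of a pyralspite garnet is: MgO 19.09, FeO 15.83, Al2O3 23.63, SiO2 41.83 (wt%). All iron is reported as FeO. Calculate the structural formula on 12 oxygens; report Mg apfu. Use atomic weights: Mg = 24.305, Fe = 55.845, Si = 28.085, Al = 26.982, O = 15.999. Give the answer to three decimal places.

2.043 Mg apfu

MgO: 19.09/40.304 = 0.47365 mol → 0.47365 mol Mg, 0.47365 mol O.
FeO: 15.83/71.844 = 0.22034 mol → 0.22034 mol Fe, 0.22034 mol O.
Al2O3: 23.63/101.961 = 0.23176 mol → 0.46352 mol Al, 0.69528 mol O.
SiO2: 41.83/60.083 = 0.69620 mol → 0.69620 mol Si, 1.39240 mol O.
Total oxygen = 2.78167 mol. Normalization factor = 12/2.78167 = 4.31396.
Mg per 12 O = 0.47365 × 4.31396 = 2.043.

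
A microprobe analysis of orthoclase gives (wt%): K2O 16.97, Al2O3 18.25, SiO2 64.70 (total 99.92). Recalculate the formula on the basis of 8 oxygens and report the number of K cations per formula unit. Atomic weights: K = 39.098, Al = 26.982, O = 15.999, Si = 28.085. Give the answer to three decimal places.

K2O (M=94.195): mol = 0.18016; K = 0.36032, O = 0.18016.
Al2O3 (M=101.961): mol = 0.17899; Al = 0.35798, O = 0.53697.
SiO2 (M=60.083): mol = 1.07684; Si = 1.07684, O = 2.15368.
ΣO = 2.87081; factor = 8/ΣO = 2.78667.
K apfu = 0.36032 × 2.78667 = 1.004.

1.004 K apfu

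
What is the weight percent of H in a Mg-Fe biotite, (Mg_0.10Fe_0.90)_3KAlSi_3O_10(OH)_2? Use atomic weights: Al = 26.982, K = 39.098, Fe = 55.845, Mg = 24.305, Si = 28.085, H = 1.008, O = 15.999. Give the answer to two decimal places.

0.40 weight percent

M((Mg_0.10Fe_0.90)_3KAlSi_3O_10(OH)_2) = 502.412 g/mol.
H contributes 2 × 1.008 = 2.016 g per mole.
2.016/502.412 = 0.0040 → 0.40%.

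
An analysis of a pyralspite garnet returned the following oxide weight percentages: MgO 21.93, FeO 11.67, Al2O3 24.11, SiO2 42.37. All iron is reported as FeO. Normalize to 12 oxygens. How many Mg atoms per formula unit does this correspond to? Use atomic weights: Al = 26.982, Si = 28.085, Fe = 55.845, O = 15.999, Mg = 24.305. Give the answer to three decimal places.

MgO (M=40.304): mol = 0.54411; Mg = 0.54411, O = 0.54411.
FeO (M=71.844): mol = 0.16244; Fe = 0.16244, O = 0.16244.
Al2O3 (M=101.961): mol = 0.23646; Al = 0.47292, O = 0.70938.
SiO2 (M=60.083): mol = 0.70519; Si = 0.70519, O = 1.41038.
ΣO = 2.82631; factor = 12/ΣO = 4.24582.
Mg apfu = 0.54411 × 4.24582 = 2.310.

2.310 Mg apfu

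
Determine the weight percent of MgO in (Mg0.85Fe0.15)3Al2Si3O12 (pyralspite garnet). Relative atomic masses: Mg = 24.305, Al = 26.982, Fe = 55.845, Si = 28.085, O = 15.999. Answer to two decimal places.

M((Mg0.85Fe0.15)3Al2Si3O12) = 417.315 g/mol; M(MgO) = 40.304 g/mol.
Moles MgO per formula unit = 2.55 Mg ÷ 1 = 2.5500.
MgO fraction = (2.5500 × 40.304) / 417.315 = 102.775/417.315 = 0.2463.

24.63 wt%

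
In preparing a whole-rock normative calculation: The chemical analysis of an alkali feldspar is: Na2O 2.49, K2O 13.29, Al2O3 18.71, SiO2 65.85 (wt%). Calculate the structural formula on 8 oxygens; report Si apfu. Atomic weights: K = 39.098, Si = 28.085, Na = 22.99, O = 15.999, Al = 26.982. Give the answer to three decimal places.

Na2O (M=61.979): mol = 0.04017; Na = 0.08034, O = 0.04017.
K2O (M=94.195): mol = 0.14109; K = 0.28218, O = 0.14109.
Al2O3 (M=101.961): mol = 0.18350; Al = 0.36700, O = 0.55050.
SiO2 (M=60.083): mol = 1.09598; Si = 1.09598, O = 2.19196.
ΣO = 2.92372; factor = 8/ΣO = 2.73624.
Si apfu = 1.09598 × 2.73624 = 2.999.

2.999 Si apfu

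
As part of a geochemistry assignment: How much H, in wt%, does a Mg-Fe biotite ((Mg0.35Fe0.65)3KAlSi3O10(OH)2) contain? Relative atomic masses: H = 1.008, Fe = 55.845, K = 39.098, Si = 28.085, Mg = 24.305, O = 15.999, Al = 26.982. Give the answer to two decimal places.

0.42 wt%

Formula mass = 1.05·24.305 + 1.95·55.845 + 1·39.098 + 1·26.982 + 3·28.085 + 12·15.999 + 2·1.008 = 478.757 g/mol, of which 2.016 g is H.
So H makes up 2.016/478.757 = 0.0042 of the mass, i.e. 0.42%.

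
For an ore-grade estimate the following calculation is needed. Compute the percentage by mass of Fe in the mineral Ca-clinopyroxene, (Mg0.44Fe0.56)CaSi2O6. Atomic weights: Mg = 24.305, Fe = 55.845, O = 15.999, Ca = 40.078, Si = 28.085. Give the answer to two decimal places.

13.35 weight percent

Formula mass = 0.44×24.305 + 0.56×55.845 + 1×40.078 + 2×28.085 + 6×15.999 = 234.209 g/mol, of which 31.273 g is Fe.
So Fe makes up 31.273/234.209 = 0.1335 of the mass, i.e. 13.35%.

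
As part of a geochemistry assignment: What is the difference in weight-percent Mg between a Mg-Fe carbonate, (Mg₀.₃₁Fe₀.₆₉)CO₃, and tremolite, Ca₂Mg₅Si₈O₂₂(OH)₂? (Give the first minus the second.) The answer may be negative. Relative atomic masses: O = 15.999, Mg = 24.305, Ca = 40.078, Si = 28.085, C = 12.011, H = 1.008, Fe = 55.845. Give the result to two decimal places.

M((Mg₀.₃₁Fe₀.₆₉)CO₃) = 106.076 g/mol, so wt% Mg = 7.535/106.076 × 100 = 7.10%.
M(Ca₂Mg₅Si₈O₂₂(OH)₂) = 812.353 g/mol, so wt% Mg = 121.525/812.353 × 100 = 14.96%.
7.10 − 14.96 = -7.86 pp.

-7.86 percentage points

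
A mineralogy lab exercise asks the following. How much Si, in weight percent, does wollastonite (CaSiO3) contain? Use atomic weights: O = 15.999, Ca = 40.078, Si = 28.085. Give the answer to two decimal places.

M(CaSiO3) = 116.160 g/mol.
Si contributes 1 × 28.085 = 28.085 g per mole.
28.085/116.160 = 0.2418 → 24.18%.

24.18 weight percent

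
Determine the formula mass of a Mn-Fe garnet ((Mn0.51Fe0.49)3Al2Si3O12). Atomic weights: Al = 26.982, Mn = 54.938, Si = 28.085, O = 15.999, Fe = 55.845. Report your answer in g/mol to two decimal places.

496.35 g/mol

The formula mass is the sum 1.53(54.938) + 1.47(55.845) + 2(26.982) + 3(28.085) + 12(15.999).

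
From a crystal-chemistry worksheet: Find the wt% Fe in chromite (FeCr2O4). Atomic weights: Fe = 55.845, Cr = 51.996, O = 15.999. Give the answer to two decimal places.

24.95 weight percent

Molar mass of FeCr2O4: 1*55.845 + 2*51.996 + 4*15.999 = 223.833 g/mol.
Mass of Fe per formula unit: 1 × 55.845 = 55.845 g.
Weight fraction Fe = 55.845 / 223.833 = 0.2495.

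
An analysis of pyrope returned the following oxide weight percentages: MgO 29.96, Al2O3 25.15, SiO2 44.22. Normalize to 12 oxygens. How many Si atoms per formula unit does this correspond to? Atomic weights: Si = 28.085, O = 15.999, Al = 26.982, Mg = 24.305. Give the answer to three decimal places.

2.988 Si apfu

MgO (M=40.304): mol = 0.74335; Mg = 0.74335, O = 0.74335.
Al2O3 (M=101.961): mol = 0.24666; Al = 0.49332, O = 0.73998.
SiO2 (M=60.083): mol = 0.73598; Si = 0.73598, O = 1.47196.
ΣO = 2.95529; factor = 12/ΣO = 4.06052.
Si apfu = 0.73598 × 4.06052 = 2.988.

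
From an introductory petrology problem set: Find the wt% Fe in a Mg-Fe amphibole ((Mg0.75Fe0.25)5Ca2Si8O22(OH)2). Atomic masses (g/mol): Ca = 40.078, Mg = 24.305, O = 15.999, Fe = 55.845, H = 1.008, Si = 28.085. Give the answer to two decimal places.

Formula mass = 3.75·24.305 + 1.25·55.845 + 2·40.078 + 8·28.085 + 24·15.999 + 2·1.008 = 851.778 g/mol, of which 69.806 g is Fe.
So Fe makes up 69.806/851.778 = 0.0820 of the mass, i.e. 8.20%.

8.20 mass %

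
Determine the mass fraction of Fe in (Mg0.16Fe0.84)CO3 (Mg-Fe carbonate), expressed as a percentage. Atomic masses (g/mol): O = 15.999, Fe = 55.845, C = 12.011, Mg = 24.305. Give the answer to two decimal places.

Molar mass of (Mg0.16Fe0.84)CO3: 0.16·24.305 + 0.84·55.845 + 1·12.011 + 3·15.999 = 110.807 g/mol.
Mass of Fe per formula unit: 0.84 × 55.845 = 46.910 g.
Weight fraction Fe = 46.910 / 110.807 = 0.4233.

42.33 mass %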